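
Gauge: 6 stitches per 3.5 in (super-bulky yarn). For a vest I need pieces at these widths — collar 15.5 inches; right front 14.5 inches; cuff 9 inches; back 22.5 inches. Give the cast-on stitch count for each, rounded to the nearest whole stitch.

Rate = 6/3.5 = 1.714 sts per in.
collar: 15.5 × 1.714 = 26.57 → 27.
right front: 14.5 × 1.714 = 24.86 → 25.
cuff: 9 × 1.714 = 15.43 → 15.
back: 22.5 × 1.714 = 38.57 → 39.

collar 27; right front 25; cuff 15; back 39.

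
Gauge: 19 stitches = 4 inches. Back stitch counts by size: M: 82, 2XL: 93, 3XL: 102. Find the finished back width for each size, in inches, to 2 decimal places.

19/4 = 4.75 sts per in.
M: 82 / 4.75 = 17.263 → 17.26 in.
2XL: 93 / 4.75 = 19.579 → 19.58 in.
3XL: 102 / 4.75 = 21.474 → 21.47 in.

M 17.26 inches; 2XL 19.58 inches; 3XL 21.47 inches.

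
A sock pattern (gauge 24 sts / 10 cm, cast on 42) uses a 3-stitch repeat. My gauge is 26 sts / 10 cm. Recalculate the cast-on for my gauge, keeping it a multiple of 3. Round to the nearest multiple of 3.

45 stitches.

42 × 26 / 24 = 45.50.
Nearest multiple of 3: 45.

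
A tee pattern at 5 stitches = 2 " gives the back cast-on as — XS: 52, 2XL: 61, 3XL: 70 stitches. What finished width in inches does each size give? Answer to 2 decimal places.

5/2 = 2.5 sts per in.
XS: 52 / 2.5 = 20.800 → 20.80 in.
2XL: 61 / 2.5 = 24.400 → 24.40 in.
3XL: 70 / 2.5 = 28.000 → 28.00 in.

XS 20.80 inches; 2XL 24.40 inches; 3XL 28.00 inches.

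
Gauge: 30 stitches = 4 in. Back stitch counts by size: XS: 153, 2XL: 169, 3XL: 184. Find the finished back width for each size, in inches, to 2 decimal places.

XS 20.40 inches; 2XL 22.53 inches; 3XL 24.53 inches.

30/4 = 7.5 sts per in.
XS: 153 / 7.5 = 20.400 → 20.40 in.
2XL: 169 / 7.5 = 22.533 → 22.53 in.
3XL: 184 / 7.5 = 24.533 → 24.53 in.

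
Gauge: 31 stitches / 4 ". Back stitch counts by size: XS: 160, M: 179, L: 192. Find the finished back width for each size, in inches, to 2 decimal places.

31/4 = 7.75 sts per in.
XS: 160 / 7.75 = 20.645 → 20.65 in.
M: 179 / 7.75 = 23.097 → 23.10 in.
L: 192 / 7.75 = 24.774 → 24.77 in.

XS 20.65 inches; M 23.10 inches; L 24.77 inches.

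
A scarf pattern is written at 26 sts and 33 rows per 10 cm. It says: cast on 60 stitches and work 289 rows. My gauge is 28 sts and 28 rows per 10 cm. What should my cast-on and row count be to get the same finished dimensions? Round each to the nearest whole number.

Stitches: 60 × 28/26 = 64.62 → 65.
Rows: 289 × 28/33 = 245.21 → 245.

Cast on 65 stitches; work 245 rows.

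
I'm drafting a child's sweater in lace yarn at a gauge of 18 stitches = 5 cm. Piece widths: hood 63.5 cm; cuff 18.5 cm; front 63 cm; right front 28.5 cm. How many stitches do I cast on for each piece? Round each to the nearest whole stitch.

hood 229; cuff 67; front 227; right front 103.

Rate = 18/5 = 3.6 sts per cm.
hood: 63.5 × 3.6 = 228.60 → 229.
cuff: 18.5 × 3.6 = 66.60 → 67.
front: 63 × 3.6 = 226.80 → 227.
right front: 28.5 × 3.6 = 102.60 → 103.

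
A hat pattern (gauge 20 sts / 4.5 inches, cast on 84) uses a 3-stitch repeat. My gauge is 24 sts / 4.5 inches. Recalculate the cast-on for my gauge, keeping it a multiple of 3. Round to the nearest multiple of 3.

84 × 24 / 20 = 100.80.
Nearest multiple of 3: 102.

Cast on 102 stitches.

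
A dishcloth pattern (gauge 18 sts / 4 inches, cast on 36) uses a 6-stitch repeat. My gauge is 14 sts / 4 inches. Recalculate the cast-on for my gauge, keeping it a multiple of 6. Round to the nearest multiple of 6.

36 × 14 / 18 = 28.00.
Nearest multiple of 6: 30.

CO 30 sts.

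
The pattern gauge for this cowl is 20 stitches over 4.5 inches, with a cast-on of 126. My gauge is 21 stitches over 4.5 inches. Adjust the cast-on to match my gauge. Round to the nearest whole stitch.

Scale factor = 21 / 20 = 1.050.
126 × 21 / 20 = 132.30 sts.
→ 132 sts.

CO 132 sts.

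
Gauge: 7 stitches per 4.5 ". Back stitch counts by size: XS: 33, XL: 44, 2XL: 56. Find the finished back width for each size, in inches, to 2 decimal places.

XS 21.21 inches; XL 28.29 inches; 2XL 36.00 inches.

7/4.5 = 1.556 sts per in.
XS: 33 / 1.556 = 21.214 → 21.21 in.
XL: 44 / 1.556 = 28.286 → 28.29 in.
2XL: 56 / 1.556 = 36.000 → 36.00 in.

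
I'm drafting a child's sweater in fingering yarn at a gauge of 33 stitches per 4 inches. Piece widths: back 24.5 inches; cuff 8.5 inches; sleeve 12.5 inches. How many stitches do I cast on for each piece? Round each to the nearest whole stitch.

back 202; cuff 70; sleeve 103.

Rate = 33/4 = 8.25 sts per in.
back: 24.5 × 8.25 = 202.12 → 202.
cuff: 8.5 × 8.25 = 70.12 → 70.
sleeve: 12.5 × 8.25 = 103.12 → 103.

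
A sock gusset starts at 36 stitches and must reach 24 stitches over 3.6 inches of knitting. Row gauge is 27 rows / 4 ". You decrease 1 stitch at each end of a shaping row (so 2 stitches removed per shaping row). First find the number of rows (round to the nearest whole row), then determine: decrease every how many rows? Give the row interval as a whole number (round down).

Rows = 3.6 × 6.75 = 24.3 → 24 rows.
Stitches to remove: 12 → 6 shaping rows (at 2 st each).
24 / 6 = 4.00 → every 4 rows.

Decrease every 4th row.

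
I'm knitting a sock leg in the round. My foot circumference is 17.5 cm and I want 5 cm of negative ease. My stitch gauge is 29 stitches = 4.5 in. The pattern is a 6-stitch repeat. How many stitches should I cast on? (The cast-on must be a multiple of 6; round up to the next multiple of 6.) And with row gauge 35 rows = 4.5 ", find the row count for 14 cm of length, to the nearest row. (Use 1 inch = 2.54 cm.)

Finished = 17.5 − 5 = 12.5 cm.
12.5 cm × 1/2.54 = 4.92 inches.
29/4.5 = 6.444 sts per in; 4.92 × 6.444 = 31.71 sts.
Next multiple of 6 → 36.
14 cm = 5.51 inches; × 7.778 = 42.87 → 43 rows.

Cast on 36 stitches; work 43 rows.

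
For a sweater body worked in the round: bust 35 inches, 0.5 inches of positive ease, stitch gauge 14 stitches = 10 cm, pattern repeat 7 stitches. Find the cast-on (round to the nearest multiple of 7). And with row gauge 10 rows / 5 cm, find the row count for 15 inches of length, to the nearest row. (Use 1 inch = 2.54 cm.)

Cast on 126 stitches; work 76 rows.

Finished = 35 + 0.5 = 35.5 inches.
35.5 inches × 2.54 = 90.17 cm.
14/10 = 1.4 sts per cm; 90.17 × 1.4 = 126.24 sts.
Nearest multiple of 7 → 126.
15 inches = 38.10 cm; × 2 = 76.20 → 76 rows.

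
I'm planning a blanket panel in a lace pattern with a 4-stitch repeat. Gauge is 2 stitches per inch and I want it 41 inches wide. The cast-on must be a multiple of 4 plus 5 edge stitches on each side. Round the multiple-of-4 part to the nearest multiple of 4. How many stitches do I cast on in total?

Cast on 82 stitches.

2 / 1 = 2 sts per inch.
41 × 2 = 82.00 sts.
Less 10 edge sts → 72.00 for the repeat.
Nearest multiple of 4: 72.
Add back 10 edge sts → 82.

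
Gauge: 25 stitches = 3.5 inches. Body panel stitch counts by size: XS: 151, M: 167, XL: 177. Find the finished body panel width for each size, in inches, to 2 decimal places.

25/3.5 = 7.143 sts per in.
XS: 151 / 7.143 = 21.140 → 21.14 in.
M: 167 / 7.143 = 23.380 → 23.38 in.
XL: 177 / 7.143 = 24.780 → 24.78 in.

XS 21.14 inches; M 23.38 inches; XL 24.78 inches.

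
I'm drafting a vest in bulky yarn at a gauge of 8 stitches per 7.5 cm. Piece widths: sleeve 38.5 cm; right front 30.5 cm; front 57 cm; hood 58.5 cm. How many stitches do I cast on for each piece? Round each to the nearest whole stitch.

sleeve 41; right front 33; front 61; hood 62.

Rate = 8/7.5 = 1.067 sts per cm.
sleeve: 38.5 × 1.067 = 41.07 → 41.
right front: 30.5 × 1.067 = 32.53 → 33.
front: 57 × 1.067 = 60.80 → 61.
hood: 58.5 × 1.067 = 62.40 → 62.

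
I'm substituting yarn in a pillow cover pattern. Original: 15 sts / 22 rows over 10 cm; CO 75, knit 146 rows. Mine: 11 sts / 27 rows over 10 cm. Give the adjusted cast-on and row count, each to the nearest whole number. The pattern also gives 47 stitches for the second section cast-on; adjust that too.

Cast on 55 stitches; work 179 rows; second section cast-on 34 stitches.

Stitches: 75 × 11/15 = 55.00 → 55.
Rows: 146 × 27/22 = 179.18 → 179.
second section cast-on: 47 × 11/15 = 34.47 → 34.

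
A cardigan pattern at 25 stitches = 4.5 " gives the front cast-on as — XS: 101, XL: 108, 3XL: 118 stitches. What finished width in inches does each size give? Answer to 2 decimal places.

XS 18.18 inches; XL 19.44 inches; 3XL 21.24 inches.

25/4.5 = 5.556 sts per in.
XS: 101 / 5.556 = 18.180 → 18.18 in.
XL: 108 / 5.556 = 19.440 → 19.44 in.
3XL: 118 / 5.556 = 21.240 → 21.24 in.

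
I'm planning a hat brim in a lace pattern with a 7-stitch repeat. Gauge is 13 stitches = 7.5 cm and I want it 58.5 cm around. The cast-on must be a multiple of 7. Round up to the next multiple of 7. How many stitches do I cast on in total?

13 / 7.5 = 1.733 sts per cm.
58.5 × 1.733 = 101.40 sts.
Next multiple of 7: 105.

Cast on 105 stitches.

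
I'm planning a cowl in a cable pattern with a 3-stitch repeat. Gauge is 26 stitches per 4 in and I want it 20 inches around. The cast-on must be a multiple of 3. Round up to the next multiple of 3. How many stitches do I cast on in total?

26 / 4 = 6.5 sts per inch.
20 × 6.5 = 130.00 sts.
Next multiple of 3: 132.

132 stitches.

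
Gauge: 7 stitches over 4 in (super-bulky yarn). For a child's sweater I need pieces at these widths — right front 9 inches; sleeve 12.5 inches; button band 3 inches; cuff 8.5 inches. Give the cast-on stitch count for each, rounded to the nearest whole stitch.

right front 16; sleeve 22; button band 5; cuff 15.

Rate = 7/4 = 1.75 sts per in.
right front: 9 × 1.75 = 15.75 → 16.
sleeve: 12.5 × 1.75 = 21.88 → 22.
button band: 3 × 1.75 = 5.25 → 5.
cuff: 8.5 × 1.75 = 14.88 → 15.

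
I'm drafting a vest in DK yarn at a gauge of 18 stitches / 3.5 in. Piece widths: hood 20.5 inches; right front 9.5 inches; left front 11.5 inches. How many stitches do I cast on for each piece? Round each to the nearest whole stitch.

Rate = 18/3.5 = 5.143 sts per in.
hood: 20.5 × 5.143 = 105.43 → 105.
right front: 9.5 × 5.143 = 48.86 → 49.
left front: 11.5 × 5.143 = 59.14 → 59.

hood 105; right front 49; left front 59.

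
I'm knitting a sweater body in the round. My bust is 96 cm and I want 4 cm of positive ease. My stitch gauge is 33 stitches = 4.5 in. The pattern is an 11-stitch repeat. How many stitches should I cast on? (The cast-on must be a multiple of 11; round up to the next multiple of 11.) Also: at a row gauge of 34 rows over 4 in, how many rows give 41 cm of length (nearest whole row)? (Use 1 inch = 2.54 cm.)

Cast on 297 stitches; work 137 rows.

Finished = 96 + 4 = 100 cm.
100 cm × 1/2.54 = 39.37 inches.
33/4.5 = 7.333 sts per in; 39.37 × 7.333 = 288.71 sts.
Next multiple of 11 → 297.
41 cm = 16.14 inches; × 8.5 = 137.20 → 137 rows.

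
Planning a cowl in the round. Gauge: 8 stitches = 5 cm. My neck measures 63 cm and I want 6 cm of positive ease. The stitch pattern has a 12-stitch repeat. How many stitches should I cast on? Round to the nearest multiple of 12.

CO 108 sts.

Finished = 63 + 6 = 69 cm.
8 / 5 = 1.6 sts/cm.
69 × 1.6 = 110.40 sts.
Nearest multiple of 12: 108.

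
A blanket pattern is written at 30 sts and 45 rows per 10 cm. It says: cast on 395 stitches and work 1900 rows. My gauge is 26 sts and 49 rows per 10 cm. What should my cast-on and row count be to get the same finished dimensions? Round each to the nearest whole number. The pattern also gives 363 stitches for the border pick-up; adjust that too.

Stitches: 395 × 26/30 = 342.33 → 342.
Rows: 1900 × 49/45 = 2068.89 → 2069.
border pick-up: 363 × 26/30 = 314.60 → 315.

Cast on 342 stitches; work 2069 rows; border pick-up 315 stitches.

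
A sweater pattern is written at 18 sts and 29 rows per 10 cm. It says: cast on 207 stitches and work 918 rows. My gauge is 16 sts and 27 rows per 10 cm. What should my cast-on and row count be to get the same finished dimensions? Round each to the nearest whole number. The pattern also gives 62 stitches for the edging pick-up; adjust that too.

Cast on 184 stitches; work 855 rows; edging pick-up 55 stitches.

Stitches: 207 × 16/18 = 184.00 → 184.
Rows: 918 × 27/29 = 854.69 → 855.
edging pick-up: 62 × 16/18 = 55.11 → 55.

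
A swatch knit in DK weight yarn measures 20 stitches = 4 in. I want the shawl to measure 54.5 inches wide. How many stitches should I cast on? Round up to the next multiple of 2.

Cast on 274 stitches.

20 stitches / 4 in = 5 stitches per inch.
54.5 × 5 = 272.50 stitches.
Round up multiple of 2 → 274.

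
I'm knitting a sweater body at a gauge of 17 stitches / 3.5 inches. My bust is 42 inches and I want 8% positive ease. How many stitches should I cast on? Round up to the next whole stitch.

Finished = 42 × 1.08 = 45.36 in.
17 / 3.5 = 4.857 sts per inch.
45.36 × 4.857 = 220.32 sts.
→ 221 sts.

CO 221 sts.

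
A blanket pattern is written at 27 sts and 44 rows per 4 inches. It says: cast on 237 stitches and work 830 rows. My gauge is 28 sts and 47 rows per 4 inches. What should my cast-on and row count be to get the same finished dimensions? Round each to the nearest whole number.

Stitches: 237 × 28/27 = 245.78 → 246.
Rows: 830 × 47/44 = 886.59 → 887.

Cast on 246 stitches; work 887 rows.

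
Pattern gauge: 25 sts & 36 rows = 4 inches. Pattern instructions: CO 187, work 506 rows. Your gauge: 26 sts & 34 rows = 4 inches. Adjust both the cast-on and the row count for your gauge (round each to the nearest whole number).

Cast on 194 stitches; work 478 rows.

Stitches: 187 × 26/25 = 194.48 → 194.
Rows: 506 × 34/36 = 477.89 → 478.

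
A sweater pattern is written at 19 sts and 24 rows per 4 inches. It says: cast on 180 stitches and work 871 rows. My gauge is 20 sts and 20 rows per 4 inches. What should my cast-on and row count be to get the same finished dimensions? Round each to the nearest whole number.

Cast on 189 stitches; work 726 rows.

Stitches: 180 × 20/19 = 189.47 → 189.
Rows: 871 × 20/24 = 725.83 → 726.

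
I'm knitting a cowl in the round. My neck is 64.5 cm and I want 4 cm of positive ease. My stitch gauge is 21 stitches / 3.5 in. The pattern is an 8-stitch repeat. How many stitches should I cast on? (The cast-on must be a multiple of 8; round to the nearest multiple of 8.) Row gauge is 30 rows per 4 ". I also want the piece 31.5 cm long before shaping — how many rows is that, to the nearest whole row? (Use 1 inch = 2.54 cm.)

Finished = 64.5 + 4 = 68.5 cm.
68.5 cm × 1/2.54 = 26.97 inches.
21/3.5 = 6 sts per in; 26.97 × 6 = 161.81 sts.
Nearest multiple of 8 → 160.
31.5 cm = 12.40 inches; × 7.5 = 93.01 → 93 rows.

Cast on 160 stitches; work 93 rows.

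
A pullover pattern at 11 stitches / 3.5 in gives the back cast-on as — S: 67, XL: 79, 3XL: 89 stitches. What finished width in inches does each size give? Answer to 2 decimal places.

11/3.5 = 3.143 sts per in.
S: 67 / 3.143 = 21.318 → 21.32 in.
XL: 79 / 3.143 = 25.136 → 25.14 in.
3XL: 89 / 3.143 = 28.318 → 28.32 in.

S 21.32 inches; XL 25.14 inches; 3XL 28.32 inches.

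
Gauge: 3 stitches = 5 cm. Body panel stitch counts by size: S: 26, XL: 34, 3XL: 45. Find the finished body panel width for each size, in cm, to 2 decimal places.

S 43.33 cm; XL 56.67 cm; 3XL 75.00 cm.

3/5 = 0.6 sts per cm.
S: 26 / 0.6 = 43.333 → 43.33 cm.
XL: 34 / 0.6 = 56.667 → 56.67 cm.
3XL: 45 / 0.6 = 75.000 → 75.00 cm.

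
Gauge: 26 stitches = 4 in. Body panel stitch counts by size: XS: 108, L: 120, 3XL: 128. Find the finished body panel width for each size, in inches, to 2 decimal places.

XS 16.62 inches; L 18.46 inches; 3XL 19.69 inches.

26/4 = 6.5 sts per in.
XS: 108 / 6.5 = 16.615 → 16.62 in.
L: 120 / 6.5 = 18.462 → 18.46 in.
3XL: 128 / 6.5 = 19.692 → 19.69 in.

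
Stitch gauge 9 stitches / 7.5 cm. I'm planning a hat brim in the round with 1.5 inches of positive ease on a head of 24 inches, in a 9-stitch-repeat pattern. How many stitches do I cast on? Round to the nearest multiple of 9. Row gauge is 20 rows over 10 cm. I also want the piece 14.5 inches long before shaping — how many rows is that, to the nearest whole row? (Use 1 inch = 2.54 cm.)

Cast on 81 stitches; work 74 rows.

Finished = 24 + 1.5 = 25.5 inches.
25.5 inches × 2.54 = 64.77 cm.
9/7.5 = 1.2 sts per cm; 64.77 × 1.2 = 77.72 sts.
Nearest multiple of 9 → 81.
14.5 inches = 36.83 cm; × 2 = 73.66 → 74 rows.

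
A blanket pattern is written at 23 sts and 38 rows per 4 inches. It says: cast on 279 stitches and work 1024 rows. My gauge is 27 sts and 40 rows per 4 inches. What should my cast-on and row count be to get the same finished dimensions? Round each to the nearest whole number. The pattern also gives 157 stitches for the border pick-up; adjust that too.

Cast on 328 stitches; work 1078 rows; border pick-up 184 stitches.

Stitches: 279 × 27/23 = 327.52 → 328.
Rows: 1024 × 40/38 = 1077.89 → 1078.
border pick-up: 157 × 27/23 = 184.30 → 184.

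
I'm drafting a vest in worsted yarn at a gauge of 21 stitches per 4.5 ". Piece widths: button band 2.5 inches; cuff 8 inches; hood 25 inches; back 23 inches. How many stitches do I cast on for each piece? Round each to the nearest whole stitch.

button band 12; cuff 37; hood 117; back 107.

Rate = 21/4.5 = 4.667 sts per in.
button band: 2.5 × 4.667 = 11.67 → 12.
cuff: 8 × 4.667 = 37.33 → 37.
hood: 25 × 4.667 = 116.67 → 117.
back: 23 × 4.667 = 107.33 → 107.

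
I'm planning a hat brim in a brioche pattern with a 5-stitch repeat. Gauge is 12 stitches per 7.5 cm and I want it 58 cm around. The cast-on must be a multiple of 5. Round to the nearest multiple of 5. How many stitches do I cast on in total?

95 stitches.

12 / 7.5 = 1.6 sts per cm.
58 × 1.6 = 92.80 sts.
Nearest multiple of 5: 95.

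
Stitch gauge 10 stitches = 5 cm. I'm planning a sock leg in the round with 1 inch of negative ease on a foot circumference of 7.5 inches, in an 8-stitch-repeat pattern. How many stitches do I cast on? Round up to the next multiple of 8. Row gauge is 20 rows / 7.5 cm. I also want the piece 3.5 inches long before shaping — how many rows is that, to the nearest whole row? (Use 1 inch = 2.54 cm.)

Finished = 7.5 − 1 = 6.5 inches.
6.5 inches × 2.54 = 16.51 cm.
10/5 = 2 sts per cm; 16.51 × 2 = 33.02 sts.
Next multiple of 8 → 40.
3.5 inches = 8.89 cm; × 2.667 = 23.71 → 24 rows.

Cast on 40 stitches; work 24 rows.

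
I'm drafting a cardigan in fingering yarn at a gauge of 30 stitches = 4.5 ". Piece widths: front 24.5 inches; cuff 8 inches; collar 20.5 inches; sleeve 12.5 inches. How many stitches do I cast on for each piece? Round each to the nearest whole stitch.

Rate = 30/4.5 = 6.667 sts per in.
front: 24.5 × 6.667 = 163.33 → 163.
cuff: 8 × 6.667 = 53.33 → 53.
collar: 20.5 × 6.667 = 136.67 → 137.
sleeve: 12.5 × 6.667 = 83.33 → 83.

front 163; cuff 53; collar 137; sleeve 83.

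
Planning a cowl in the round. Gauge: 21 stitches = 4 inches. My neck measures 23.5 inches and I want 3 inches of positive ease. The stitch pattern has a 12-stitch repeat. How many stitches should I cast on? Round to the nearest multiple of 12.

Finished = 23.5 + 3 = 26.5 inches.
21 / 4 = 5.25 sts/in.
26.5 × 5.25 = 139.12 sts.
Nearest multiple of 12: 144.

Cast on 144 stitches.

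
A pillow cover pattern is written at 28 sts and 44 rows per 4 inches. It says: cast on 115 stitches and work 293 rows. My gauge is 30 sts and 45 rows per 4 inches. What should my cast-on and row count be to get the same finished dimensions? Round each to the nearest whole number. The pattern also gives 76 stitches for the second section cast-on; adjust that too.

Stitches: 115 × 30/28 = 123.21 → 123.
Rows: 293 × 45/44 = 299.66 → 300.
second section cast-on: 76 × 30/28 = 81.43 → 81.

Cast on 123 stitches; work 300 rows; second section cast-on 81 stitches.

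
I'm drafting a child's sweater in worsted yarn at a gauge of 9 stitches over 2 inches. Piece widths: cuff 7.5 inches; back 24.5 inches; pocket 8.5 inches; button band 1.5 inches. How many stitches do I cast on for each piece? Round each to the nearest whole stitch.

cuff 34; back 110; pocket 38; button band 7.

Rate = 9/2 = 4.5 sts per in.
cuff: 7.5 × 4.5 = 33.75 → 34.
back: 24.5 × 4.5 = 110.25 → 110.
pocket: 8.5 × 4.5 = 38.25 → 38.
button band: 1.5 × 4.5 = 6.75 → 7.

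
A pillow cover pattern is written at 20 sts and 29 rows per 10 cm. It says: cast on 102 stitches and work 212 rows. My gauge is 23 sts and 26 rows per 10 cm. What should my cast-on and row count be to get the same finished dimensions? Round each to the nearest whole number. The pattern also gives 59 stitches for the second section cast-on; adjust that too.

Cast on 117 stitches; work 190 rows; second section cast-on 68 stitches.

Stitches: 102 × 23/20 = 117.30 → 117.
Rows: 212 × 26/29 = 190.07 → 190.
second section cast-on: 59 × 23/20 = 67.85 → 68.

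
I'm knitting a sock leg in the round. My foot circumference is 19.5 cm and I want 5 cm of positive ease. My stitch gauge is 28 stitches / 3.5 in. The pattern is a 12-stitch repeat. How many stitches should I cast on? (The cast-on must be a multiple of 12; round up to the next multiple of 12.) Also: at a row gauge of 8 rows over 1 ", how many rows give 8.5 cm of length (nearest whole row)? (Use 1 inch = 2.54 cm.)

Finished = 19.5 + 5 = 24.5 cm.
24.5 cm × 1/2.54 = 9.65 inches.
28/3.5 = 8 sts per in; 9.65 × 8 = 77.17 sts.
Next multiple of 12 → 84.
8.5 cm = 3.35 inches; × 8 = 26.77 → 27 rows.

Cast on 84 stitches; work 27 rows.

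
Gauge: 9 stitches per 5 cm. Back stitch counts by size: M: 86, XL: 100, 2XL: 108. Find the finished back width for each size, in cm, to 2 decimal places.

M 47.78 cm; XL 55.56 cm; 2XL 60.00 cm.

9/5 = 1.8 sts per cm.
M: 86 / 1.8 = 47.778 → 47.78 cm.
XL: 100 / 1.8 = 55.556 → 55.56 cm.
2XL: 108 / 1.8 = 60.000 → 60.00 cm.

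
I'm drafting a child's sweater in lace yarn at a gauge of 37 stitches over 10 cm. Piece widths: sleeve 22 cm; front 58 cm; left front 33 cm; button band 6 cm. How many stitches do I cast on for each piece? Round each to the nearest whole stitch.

Rate = 37/10 = 3.7 sts per cm.
sleeve: 22 × 3.7 = 81.40 → 81.
front: 58 × 3.7 = 214.60 → 215.
left front: 33 × 3.7 = 122.10 → 122.
button band: 6 × 3.7 = 22.20 → 22.

sleeve 81; front 215; left front 122; button band 22.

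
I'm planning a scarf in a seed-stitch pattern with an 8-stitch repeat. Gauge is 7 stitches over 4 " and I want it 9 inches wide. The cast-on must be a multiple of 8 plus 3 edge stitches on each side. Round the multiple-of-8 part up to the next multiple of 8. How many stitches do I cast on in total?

CO 22 sts.

7 / 4 = 1.75 sts per inch.
9 × 1.75 = 15.75 sts.
Less 6 edge sts → 9.75 for the repeat.
Next multiple of 8: 16.
Add back 6 edge sts → 22.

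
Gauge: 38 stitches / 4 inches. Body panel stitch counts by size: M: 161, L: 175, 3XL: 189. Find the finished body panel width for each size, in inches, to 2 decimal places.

M 16.95 inches; L 18.42 inches; 3XL 19.89 inches.

38/4 = 9.5 sts per in.
M: 161 / 9.5 = 16.947 → 16.95 in.
L: 175 / 9.5 = 18.421 → 18.42 in.
3XL: 189 / 9.5 = 19.895 → 19.89 in.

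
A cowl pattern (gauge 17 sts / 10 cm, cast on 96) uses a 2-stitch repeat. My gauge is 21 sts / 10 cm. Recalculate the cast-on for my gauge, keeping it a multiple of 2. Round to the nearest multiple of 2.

96 × 21 / 17 = 118.59.
Nearest multiple of 2: 118.

118 stitches.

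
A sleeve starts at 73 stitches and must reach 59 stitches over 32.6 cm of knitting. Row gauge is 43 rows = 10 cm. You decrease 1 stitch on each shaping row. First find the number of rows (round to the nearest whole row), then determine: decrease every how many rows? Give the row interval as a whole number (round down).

Rows = 32.6 × 4.3 = 140.2 → 140 rows.
Stitches to remove: 14 → 14 shaping rows (at 1 st each).
140 / 14 = 10.00 → every 10 rows.

Decrease every 10th row.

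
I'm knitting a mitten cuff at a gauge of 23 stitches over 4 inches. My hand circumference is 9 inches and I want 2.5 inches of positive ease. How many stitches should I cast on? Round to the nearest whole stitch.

Cast on 66 stitches.

Finished = 9 + 2.5 = 11.5 in.
23 / 4 = 5.75 sts per inch.
11.50 × 5.75 = 66.12 sts.
→ 66 sts.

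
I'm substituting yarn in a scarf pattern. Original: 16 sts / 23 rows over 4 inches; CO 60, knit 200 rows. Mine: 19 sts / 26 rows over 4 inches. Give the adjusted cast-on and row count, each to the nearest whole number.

Cast on 71 stitches; work 226 rows.

Stitches: 60 × 19/16 = 71.25 → 71.
Rows: 200 × 26/23 = 226.09 → 226.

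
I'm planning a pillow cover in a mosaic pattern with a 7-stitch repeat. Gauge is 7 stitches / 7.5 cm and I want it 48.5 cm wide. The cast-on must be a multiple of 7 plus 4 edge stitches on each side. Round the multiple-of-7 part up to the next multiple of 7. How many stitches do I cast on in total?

7 / 7.5 = 0.933 sts per cm.
48.5 × 0.933 = 45.27 sts.
Less 8 edge sts → 37.27 for the repeat.
Next multiple of 7: 42.
Add back 8 edge sts → 50.

CO 50 sts.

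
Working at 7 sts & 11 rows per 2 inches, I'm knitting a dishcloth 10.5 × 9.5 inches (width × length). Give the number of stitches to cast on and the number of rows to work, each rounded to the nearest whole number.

Cast on 37 stitches and work 52 rows.

Stitch gauge = 7/2 = 3.5 sts/in; 10.5 × 3.5 = 36.75 → 37 sts.
Row gauge = 11/2 = 5.5 rows/in; 9.5 × 5.5 = 52.25 → 52 rows.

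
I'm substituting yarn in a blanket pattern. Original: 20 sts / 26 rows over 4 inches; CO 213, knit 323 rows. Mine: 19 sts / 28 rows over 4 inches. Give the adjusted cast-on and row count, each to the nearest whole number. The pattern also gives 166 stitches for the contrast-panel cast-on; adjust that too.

Cast on 202 stitches; work 348 rows; contrast-panel cast-on 158 stitches.

Stitches: 213 × 19/20 = 202.35 → 202.
Rows: 323 × 28/26 = 347.85 → 348.
contrast-panel cast-on: 166 × 19/20 = 157.70 → 158.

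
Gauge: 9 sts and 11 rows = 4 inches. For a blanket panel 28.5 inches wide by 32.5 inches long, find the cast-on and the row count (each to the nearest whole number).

Cast on 64 stitches and work 89 rows.

Stitch gauge = 9/4 = 2.25 sts/in; 28.5 × 2.25 = 64.12 → 64 sts.
Row gauge = 11/4 = 2.75 rows/in; 32.5 × 2.75 = 89.38 → 89 rows.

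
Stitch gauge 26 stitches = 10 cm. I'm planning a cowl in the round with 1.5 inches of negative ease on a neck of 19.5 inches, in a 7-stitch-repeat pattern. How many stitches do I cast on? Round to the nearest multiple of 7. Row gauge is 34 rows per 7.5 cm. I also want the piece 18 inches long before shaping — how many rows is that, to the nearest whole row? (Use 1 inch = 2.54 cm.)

Cast on 119 stitches; work 207 rows.

Finished = 19.5 − 1.5 = 18 inches.
18 inches × 2.54 = 45.72 cm.
26/10 = 2.6 sts per cm; 45.72 × 2.6 = 118.87 sts.
Nearest multiple of 7 → 119.
18 inches = 45.72 cm; × 4.533 = 207.26 → 207 rows.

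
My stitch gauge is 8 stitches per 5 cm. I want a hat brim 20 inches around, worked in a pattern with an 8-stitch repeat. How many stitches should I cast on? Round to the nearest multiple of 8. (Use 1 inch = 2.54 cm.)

CO 80 sts.

20 in = 20 × 2.54 = 50.80 cm.
8 / 5 = 1.6 sts/cm.
50.80 × 1.6 = 81.28 sts.
→ 80.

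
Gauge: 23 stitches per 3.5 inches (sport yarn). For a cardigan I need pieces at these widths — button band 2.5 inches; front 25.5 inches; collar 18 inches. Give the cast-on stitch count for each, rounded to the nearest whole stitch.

button band 16; front 168; collar 118.

Rate = 23/3.5 = 6.571 sts per in.
button band: 2.5 × 6.571 = 16.43 → 16.
front: 25.5 × 6.571 = 167.57 → 168.
collar: 18 × 6.571 = 118.29 → 118.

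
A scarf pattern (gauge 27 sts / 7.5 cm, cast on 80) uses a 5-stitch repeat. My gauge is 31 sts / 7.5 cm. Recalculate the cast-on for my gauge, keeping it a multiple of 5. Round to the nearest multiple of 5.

CO 90 sts.

80 × 31 / 27 = 91.85.
Nearest multiple of 5: 90.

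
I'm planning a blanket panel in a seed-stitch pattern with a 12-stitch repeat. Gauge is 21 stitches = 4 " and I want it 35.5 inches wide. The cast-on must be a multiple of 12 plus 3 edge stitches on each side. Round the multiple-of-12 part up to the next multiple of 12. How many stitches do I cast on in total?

CO 198 sts.

21 / 4 = 5.25 sts per inch.
35.5 × 5.25 = 186.38 sts.
Less 6 edge sts → 180.38 for the repeat.
Next multiple of 12: 192.
Add back 6 edge sts → 198.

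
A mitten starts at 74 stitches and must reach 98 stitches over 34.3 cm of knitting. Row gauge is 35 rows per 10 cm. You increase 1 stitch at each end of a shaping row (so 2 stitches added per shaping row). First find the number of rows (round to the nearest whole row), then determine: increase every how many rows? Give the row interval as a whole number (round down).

Rows = 34.3 × 3.5 = 120.0 → 120 rows.
Stitches to add: 24 → 12 shaping rows (at 2 st each).
120 / 12 = 10.00 → every 10 rows.

Increase every 10th row.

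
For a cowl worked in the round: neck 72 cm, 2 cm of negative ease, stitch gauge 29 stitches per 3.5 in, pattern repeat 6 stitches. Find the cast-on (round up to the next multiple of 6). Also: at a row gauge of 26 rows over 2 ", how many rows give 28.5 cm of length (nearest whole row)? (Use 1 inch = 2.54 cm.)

Finished = 72 − 2 = 70 cm.
70 cm × 1/2.54 = 27.56 inches.
29/3.5 = 8.286 sts per in; 27.56 × 8.286 = 228.35 sts.
Next multiple of 6 → 234.
28.5 cm = 11.22 inches; × 13 = 145.87 → 146 rows.

Cast on 234 stitches; work 146 rows.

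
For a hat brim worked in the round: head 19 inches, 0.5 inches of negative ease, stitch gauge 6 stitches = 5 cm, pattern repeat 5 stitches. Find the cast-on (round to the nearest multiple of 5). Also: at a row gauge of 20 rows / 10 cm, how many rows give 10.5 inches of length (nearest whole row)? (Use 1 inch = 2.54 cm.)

Cast on 55 stitches; work 53 rows.

Finished = 19 − 0.5 = 18.5 inches.
18.5 inches × 2.54 = 46.99 cm.
6/5 = 1.2 sts per cm; 46.99 × 1.2 = 56.39 sts.
Nearest multiple of 5 → 55.
10.5 inches = 26.67 cm; × 2 = 53.34 → 53 rows.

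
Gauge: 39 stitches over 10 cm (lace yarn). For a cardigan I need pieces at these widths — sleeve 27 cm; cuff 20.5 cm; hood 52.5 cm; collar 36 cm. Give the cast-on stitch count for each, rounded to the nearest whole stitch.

sleeve 105; cuff 80; hood 205; collar 140.

Rate = 39/10 = 3.9 sts per cm.
sleeve: 27 × 3.9 = 105.30 → 105.
cuff: 20.5 × 3.9 = 79.95 → 80.
hood: 52.5 × 3.9 = 204.75 → 205.
collar: 36 × 3.9 = 140.40 → 140.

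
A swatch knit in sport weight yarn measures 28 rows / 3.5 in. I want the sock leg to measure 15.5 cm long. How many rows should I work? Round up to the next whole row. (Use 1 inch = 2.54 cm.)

Work 49 rows.

15.5 cm = 6.10 in.
28 rows / 3.5 in = 8 rows per inch.
6.10 × 8 = 48.82 rows.
Round up → 49.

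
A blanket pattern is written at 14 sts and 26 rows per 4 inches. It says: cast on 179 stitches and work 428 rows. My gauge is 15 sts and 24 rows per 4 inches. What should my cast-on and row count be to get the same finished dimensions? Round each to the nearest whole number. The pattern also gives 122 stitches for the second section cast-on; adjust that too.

Cast on 192 stitches; work 395 rows; second section cast-on 131 stitches.

Stitches: 179 × 15/14 = 191.79 → 192.
Rows: 428 × 24/26 = 395.08 → 395.
second section cast-on: 122 × 15/14 = 130.71 → 131.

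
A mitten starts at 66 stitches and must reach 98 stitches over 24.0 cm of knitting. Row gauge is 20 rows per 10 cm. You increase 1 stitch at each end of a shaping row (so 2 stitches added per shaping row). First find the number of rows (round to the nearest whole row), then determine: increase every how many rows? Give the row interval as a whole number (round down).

Rows = 24.0 × 2 = 48.0 → 48 rows.
Stitches to add: 32 → 16 shaping rows (at 2 st each).
48 / 16 = 3.00 → every 3 rows.

Increase every 3rd row.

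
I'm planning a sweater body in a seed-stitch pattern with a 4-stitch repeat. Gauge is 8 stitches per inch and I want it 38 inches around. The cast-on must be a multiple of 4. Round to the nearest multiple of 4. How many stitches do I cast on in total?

304 stitches.

8 / 1 = 8 sts per inch.
38 × 8 = 304.00 sts.
Nearest multiple of 4: 304.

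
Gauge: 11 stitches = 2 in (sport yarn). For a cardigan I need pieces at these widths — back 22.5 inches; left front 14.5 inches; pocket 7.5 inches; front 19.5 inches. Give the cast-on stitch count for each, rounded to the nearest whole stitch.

Rate = 11/2 = 5.5 sts per in.
back: 22.5 × 5.5 = 123.75 → 124.
left front: 14.5 × 5.5 = 79.75 → 80.
pocket: 7.5 × 5.5 = 41.25 → 41.
front: 19.5 × 5.5 = 107.25 → 107.

back 124; left front 80; pocket 41; front 107.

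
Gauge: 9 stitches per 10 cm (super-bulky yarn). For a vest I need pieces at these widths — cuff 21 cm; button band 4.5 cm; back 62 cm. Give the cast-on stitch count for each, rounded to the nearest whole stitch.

Rate = 9/10 = 0.9 sts per cm.
cuff: 21 × 0.9 = 18.90 → 19.
button band: 4.5 × 0.9 = 4.05 → 4.
back: 62 × 0.9 = 55.80 → 56.

cuff 19; button band 4; back 56.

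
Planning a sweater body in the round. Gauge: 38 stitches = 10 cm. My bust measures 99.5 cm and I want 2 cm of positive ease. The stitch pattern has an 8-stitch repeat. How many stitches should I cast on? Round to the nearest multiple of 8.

Finished = 99.5 + 2 = 101.5 cm.
38 / 10 = 3.8 sts/cm.
101.5 × 3.8 = 385.70 sts.
Nearest multiple of 8: 384.

384 stitches.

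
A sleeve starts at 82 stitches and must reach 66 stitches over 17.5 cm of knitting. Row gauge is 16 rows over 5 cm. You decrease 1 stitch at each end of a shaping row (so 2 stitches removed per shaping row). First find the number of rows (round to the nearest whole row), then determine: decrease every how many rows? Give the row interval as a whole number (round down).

Rows = 17.5 × 3.2 = 56.0 → 56 rows.
Stitches to remove: 16 → 8 shaping rows (at 2 st each).
56 / 8 = 7.00 → every 7 rows.

Decrease every 7th row.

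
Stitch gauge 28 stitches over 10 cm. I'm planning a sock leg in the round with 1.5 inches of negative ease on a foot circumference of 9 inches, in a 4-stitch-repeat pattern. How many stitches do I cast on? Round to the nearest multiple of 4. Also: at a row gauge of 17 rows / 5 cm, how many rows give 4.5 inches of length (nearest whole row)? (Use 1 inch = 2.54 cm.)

Finished = 9 − 1.5 = 7.5 inches.
7.5 inches × 2.54 = 19.05 cm.
28/10 = 2.8 sts per cm; 19.05 × 2.8 = 53.34 sts.
Nearest multiple of 4 → 52.
4.5 inches = 11.43 cm; × 3.4 = 38.86 → 39 rows.

Cast on 52 stitches; work 39 rows.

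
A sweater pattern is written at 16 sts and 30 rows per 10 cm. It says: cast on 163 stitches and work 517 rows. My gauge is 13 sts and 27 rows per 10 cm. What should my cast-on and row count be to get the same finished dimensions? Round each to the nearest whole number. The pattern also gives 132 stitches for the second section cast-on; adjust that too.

Stitches: 163 × 13/16 = 132.44 → 132.
Rows: 517 × 27/30 = 465.30 → 465.
second section cast-on: 132 × 13/16 = 107.25 → 107.

Cast on 132 stitches; work 465 rows; second section cast-on 107 stitches.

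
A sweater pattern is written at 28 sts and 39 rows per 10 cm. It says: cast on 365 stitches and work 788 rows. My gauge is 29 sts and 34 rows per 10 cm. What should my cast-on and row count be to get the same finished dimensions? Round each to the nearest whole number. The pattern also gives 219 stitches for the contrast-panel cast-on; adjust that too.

Stitches: 365 × 29/28 = 378.04 → 378.
Rows: 788 × 34/39 = 686.97 → 687.
contrast-panel cast-on: 219 × 29/28 = 226.82 → 227.

Cast on 378 stitches; work 687 rows; contrast-panel cast-on 227 stitches.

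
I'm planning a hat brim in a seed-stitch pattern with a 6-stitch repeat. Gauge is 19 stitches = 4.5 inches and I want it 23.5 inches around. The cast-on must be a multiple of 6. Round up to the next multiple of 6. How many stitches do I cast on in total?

CO 102 sts.

19 / 4.5 = 4.222 sts per inch.
23.5 × 4.222 = 99.22 sts.
Next multiple of 6: 102.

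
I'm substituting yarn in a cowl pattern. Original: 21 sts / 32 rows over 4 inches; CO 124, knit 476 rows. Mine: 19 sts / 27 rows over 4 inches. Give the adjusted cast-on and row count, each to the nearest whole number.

Stitches: 124 × 19/21 = 112.19 → 112.
Rows: 476 × 27/32 = 401.62 → 402.

Cast on 112 stitches; work 402 rows.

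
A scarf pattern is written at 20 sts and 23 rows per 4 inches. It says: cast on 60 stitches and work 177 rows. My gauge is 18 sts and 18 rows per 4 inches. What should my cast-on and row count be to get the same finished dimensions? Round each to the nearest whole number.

Stitches: 60 × 18/20 = 54.00 → 54.
Rows: 177 × 18/23 = 138.52 → 139.

Cast on 54 stitches; work 139 rows.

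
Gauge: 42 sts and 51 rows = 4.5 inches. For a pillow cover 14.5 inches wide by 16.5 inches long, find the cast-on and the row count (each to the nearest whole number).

Stitch gauge = 42/4.5 = 9.333 sts/in; 14.5 × 9.333 = 135.33 → 135 sts.
Row gauge = 51/4.5 = 11.333 rows/in; 16.5 × 11.333 = 187.00 → 187 rows.

Cast on 135 stitches and work 187 rows.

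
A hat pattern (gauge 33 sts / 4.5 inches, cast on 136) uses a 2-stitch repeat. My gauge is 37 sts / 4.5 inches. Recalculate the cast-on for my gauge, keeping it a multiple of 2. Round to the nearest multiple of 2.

136 × 37 / 33 = 152.48.
Nearest multiple of 2: 152.

Cast on 152 stitches.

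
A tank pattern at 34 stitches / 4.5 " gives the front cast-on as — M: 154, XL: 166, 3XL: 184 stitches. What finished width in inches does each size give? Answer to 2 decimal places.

34/4.5 = 7.556 sts per in.
M: 154 / 7.556 = 20.382 → 20.38 in.
XL: 166 / 7.556 = 21.971 → 21.97 in.
3XL: 184 / 7.556 = 24.353 → 24.35 in.

M 20.38 inches; XL 21.97 inches; 3XL 24.35 inches.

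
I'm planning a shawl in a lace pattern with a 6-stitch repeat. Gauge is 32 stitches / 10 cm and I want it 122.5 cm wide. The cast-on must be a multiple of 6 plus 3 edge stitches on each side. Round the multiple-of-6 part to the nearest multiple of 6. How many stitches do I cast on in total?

Cast on 390 stitches.

32 / 10 = 3.2 sts per cm.
122.5 × 3.2 = 392.00 sts.
Less 6 edge sts → 386.00 for the repeat.
Nearest multiple of 6: 384.
Add back 6 edge sts → 390.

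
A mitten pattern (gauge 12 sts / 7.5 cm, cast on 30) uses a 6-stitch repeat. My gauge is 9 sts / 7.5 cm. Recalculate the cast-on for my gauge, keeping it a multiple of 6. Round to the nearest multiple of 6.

30 × 9 / 12 = 22.50.
Nearest multiple of 6: 24.

24 stitches.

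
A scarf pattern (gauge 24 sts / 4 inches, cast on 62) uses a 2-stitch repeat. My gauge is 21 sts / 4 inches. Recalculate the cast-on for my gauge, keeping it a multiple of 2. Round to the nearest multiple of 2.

CO 54 sts.

62 × 21 / 24 = 54.25.
Nearest multiple of 2: 54.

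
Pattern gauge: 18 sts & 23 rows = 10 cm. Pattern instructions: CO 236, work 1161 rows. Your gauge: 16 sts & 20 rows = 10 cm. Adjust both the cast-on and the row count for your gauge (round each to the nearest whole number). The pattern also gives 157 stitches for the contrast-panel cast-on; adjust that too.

Stitches: 236 × 16/18 = 209.78 → 210.
Rows: 1161 × 20/23 = 1009.57 → 1010.
contrast-panel cast-on: 157 × 16/18 = 139.56 → 140.

Cast on 210 stitches; work 1010 rows; contrast-panel cast-on 140 stitches.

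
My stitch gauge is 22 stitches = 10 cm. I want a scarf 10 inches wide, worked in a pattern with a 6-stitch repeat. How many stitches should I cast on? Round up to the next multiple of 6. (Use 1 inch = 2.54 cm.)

10 in = 10 × 2.54 = 25.40 cm.
22 / 10 = 2.2 sts/cm.
25.40 × 2.2 = 55.88 sts.
→ 60.

CO 60 sts.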